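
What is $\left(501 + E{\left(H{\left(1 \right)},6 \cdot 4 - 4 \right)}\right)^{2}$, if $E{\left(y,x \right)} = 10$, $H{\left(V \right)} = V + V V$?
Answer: $261121$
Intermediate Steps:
$H{\left(V \right)} = V + V^{2}$
$\left(501 + E{\left(H{\left(1 \right)},6 \cdot 4 - 4 \right)}\right)^{2} = \left(501 + 10\right)^{2} = 511^{2} = 261121$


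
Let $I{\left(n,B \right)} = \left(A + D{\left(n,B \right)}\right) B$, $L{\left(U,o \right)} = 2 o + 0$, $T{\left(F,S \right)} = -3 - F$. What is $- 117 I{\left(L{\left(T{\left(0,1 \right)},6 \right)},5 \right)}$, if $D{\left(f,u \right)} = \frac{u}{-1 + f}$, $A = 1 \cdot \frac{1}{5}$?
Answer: $- \frac{4212}{11} \approx -382.91$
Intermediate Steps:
$L{\left(U,o \right)} = 2 o$
$A = \frac{1}{5}$ ($A = 1 \cdot \frac{1}{5} = \frac{1}{5} \approx 0.2$)
$I{\left(n,B \right)} = B \left(\frac{1}{5} + \frac{B}{-1 + n}\right)$ ($I{\left(n,B \right)} = \left(\frac{1}{5} + \frac{B}{-1 + n}\right) B = B \left(\frac{1}{5} + \frac{B}{-1 + n}\right)$)
$- 117 I{\left(L{\left(T{\left(0,1 \right)},6 \right)},5 \right)} = - 117 \cdot \frac{1}{5} \cdot 5 \frac{1}{-1 + 2 \cdot 6} \left(-1 + 2 \cdot 6 + 5 \cdot 5\right) = - 117 \cdot \frac{1}{5} \cdot 5 \frac{1}{-1 + 12} \left(-1 + 12 + 25\right) = - 117 \cdot \frac{1}{5} \cdot 5 \cdot \frac{1}{11} \cdot 36 = \left(-117\right) \frac{36}{11} = - \frac{4212}{11}$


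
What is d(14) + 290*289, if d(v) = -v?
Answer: 83796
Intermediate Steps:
d(14) + 290*289 = -1*14 + 290*289 = -14 + 83810 = 83796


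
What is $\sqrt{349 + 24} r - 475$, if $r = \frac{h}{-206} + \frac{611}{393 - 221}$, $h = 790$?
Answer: $-475 - \frac{5007 \sqrt{373}}{17716} \approx -480.46$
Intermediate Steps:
$r = - \frac{5007}{17716}$ ($r = \frac{790}{-206} + \frac{611}{393 - 221} = 790 \left(- \frac{1}{206}\right) + \frac{611}{172} = - \frac{395}{103} + 611 \cdot \frac{1}{172} = - \frac{395}{103} + \frac{611}{172} = - \frac{5007}{17716} \approx -0.28263$)
$\sqrt{349 + 24} r - 475 = \sqrt{349 + 24} \left(- \frac{5007}{17716}\right) - 475 = \sqrt{373} \left(- \frac{5007}{17716}\right) - 475 = - \frac{5007 \sqrt{373}}{17716} - 475 = -475 - \frac{5007 \sqrt{373}}{17716}$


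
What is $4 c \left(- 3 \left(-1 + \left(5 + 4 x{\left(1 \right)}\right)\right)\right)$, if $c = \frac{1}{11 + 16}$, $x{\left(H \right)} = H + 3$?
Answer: $- \frac{80}{9} \approx -8.8889$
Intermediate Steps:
$x{\left(H \right)} = 3 + H$
$c = \frac{1}{27} \approx 0.037037$
$4 c \left(- 3 \left(-1 + \left(5 + 4 x{\left(1 \right)}\right)\right)\right) = 4 \cdot \frac{1}{27} \left(- 3 \left(-1 + \left(5 + 4 \left(3 + 1\right)\right)\right)\right) = \frac{4 \left(- 3 \left(-1 + \left(5 + 4 \cdot 4\right)\right)\right)}{27} = \frac{4 \left(- 3 \left(-1 + \left(5 + 16\right)\right)\right)}{27} = \frac{4 \left(- 3 \left(-1 + 21\right)\right)}{27} = \frac{4 \left(\left(-3\right) 20\right)}{27} = \frac{4}{27} \left(-60\right) = - \frac{80}{9}$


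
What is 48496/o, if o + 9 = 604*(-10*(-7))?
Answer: 48496/42271 ≈ 1.1473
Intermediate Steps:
o = 42271 (o = -9 + 604*(-10*(-7)) = -9 + 604*70 = -9 + 42280 = 42271)
48496/o = 48496/42271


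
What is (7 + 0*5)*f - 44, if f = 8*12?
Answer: 628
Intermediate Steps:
f = 96
(7 + 0*5)*f - 44 = (7 + 0*5)*96 - 44 = (7 + 0)*96 - 44 = 7*96 - 44 = 672 - 44 = 628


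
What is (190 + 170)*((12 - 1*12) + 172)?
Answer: 61920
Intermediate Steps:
(190 + 170)*((12 - 1*12) + 172) = 360*((12 - 12) + 172) = 360*(0 + 172) = 360*172 = 61920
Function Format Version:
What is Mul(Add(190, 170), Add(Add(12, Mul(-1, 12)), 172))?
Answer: 61920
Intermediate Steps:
Mul(Add(190, 170), Add(Add(12, Mul(-1, 12)), 172)) = Mul(360, Add(Add(12, -12), 172)) = Mul(360, Add(0, 172)) = Mul(360, 172) = 61920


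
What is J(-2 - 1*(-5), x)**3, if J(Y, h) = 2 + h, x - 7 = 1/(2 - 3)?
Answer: 512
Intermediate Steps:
x = 6 (x = 7 + 1/(2 - 3) = 7 + 1/(-1) = 7 - 1 = 6)
J(-2 - 1*(-5), x)**3 = (2 + 6)**3 = 8**3 = 512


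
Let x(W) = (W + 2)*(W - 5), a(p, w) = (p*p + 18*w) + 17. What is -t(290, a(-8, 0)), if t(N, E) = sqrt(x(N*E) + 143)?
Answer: -sqrt(551709763) ≈ -23489.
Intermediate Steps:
a(p, w) = 17 + p**2 + 18*w (a(p, w) = (p**2 + 18*w) + 17 = 17 + p**2 + 18*w)
x(W) = (-5 + W)*(2 + W) (x(W) = (2 + W)*(-5 + W) = (-5 + W)*(2 + W))
t(N, E) = sqrt(133 + E**2*N**2 - 3*E*N) (t(N, E) = sqrt((-10 + (N*E)**2 - 3*N*E) + 143) = sqrt((-10 + (E*N)**2 - 3*E*N) + 143) = sqrt((-10 + E**2*N**2 - 3*E*N) + 143) = sqrt(133 + E**2*N**2 - 3*E*N))
-t(290, a(-8, 0)) = -sqrt(133 + (17 + (-8)**2 + 18*0)**2*290**2 - 3*(17 + (-8)**2 + 18*0)*290) = -sqrt(133 + (17 + 64 + 0)**2*84100 - 3*(17 + 64 + 0)*290) = -sqrt(133 + 81**2*84100 - 3*81*290) = -sqrt(133 + 6561*84100 - 70470) = -sqrt(133 + 551780100 - 70470) = -sqrt(551709763)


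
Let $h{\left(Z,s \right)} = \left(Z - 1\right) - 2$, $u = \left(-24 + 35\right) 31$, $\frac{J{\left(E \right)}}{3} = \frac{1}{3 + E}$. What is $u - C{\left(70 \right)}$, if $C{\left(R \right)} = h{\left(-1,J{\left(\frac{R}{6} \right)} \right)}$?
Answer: $345$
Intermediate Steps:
$J{\left(E \right)} = \frac{3}{3 + E}$
$u = 341$ ($u = 11 \cdot 31 = 341$)
$h{\left(Z,s \right)} = -3 + Z$ ($h{\left(Z,s \right)} = \left(-1 + Z\right) - 2 = -3 + Z$)
$C{\left(R \right)} = -4$ ($C{\left(R \right)} = -3 - 1 = -4$)
$u - C{\left(70 \right)} = 341 - -4 = 341 + 4 = 345$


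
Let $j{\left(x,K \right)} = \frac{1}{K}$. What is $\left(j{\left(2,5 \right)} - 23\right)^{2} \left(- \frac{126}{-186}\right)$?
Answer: $\frac{272916}{775} \approx 352.15$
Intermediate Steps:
$\left(j{\left(2,5 \right)} - 23\right)^{2} \left(- \frac{126}{-186}\right) = \left(\frac{1}{5} - 23\right)^{2} \left(- \frac{126}{-186}\right) = \left(\frac{1}{5} - 23\right)^{2} \left(\left(-126\right) \left(- \frac{1}{186}\right)\right) = \left(- \frac{114}{5}\right)^{2} \cdot \frac{21}{31} = \frac{12996}{25} \cdot \frac{21}{31} = \frac{272916}{775}$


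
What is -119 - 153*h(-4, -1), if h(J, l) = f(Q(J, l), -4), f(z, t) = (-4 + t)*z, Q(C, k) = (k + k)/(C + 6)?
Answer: -1343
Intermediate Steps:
Q(C, k) = 2*k/(6 + C) (Q(C, k) = (2*k)/(6 + C) = 2*k/(6 + C))
f(z, t) = z*(-4 + t)
h(J, l) = -16*l/(6 + J) (h(J, l) = (2*l/(6 + J))*(-4 - 4) = (2*l/(6 + J))*(-8) = -16*l/(6 + J))
-119 - 153*h(-4, -1) = -119 - (-2448)*(-1)/(6 - 4) = -119 - (-2448)*(-1)/2 = -119 - 153*8 = -119 - 1224 = -1343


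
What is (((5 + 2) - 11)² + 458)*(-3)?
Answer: -1422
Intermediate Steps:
(((5 + 2) - 11)² + 458)*(-3) = ((7 - 11)² + 458)*(-3) = ((-4)² + 458)*(-3) = (16 + 458)*(-3) = 474*(-3) = -1422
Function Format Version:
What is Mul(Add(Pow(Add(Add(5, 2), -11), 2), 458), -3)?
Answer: -1422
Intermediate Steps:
Mul(Add(Pow(Add(Add(5, 2), -11), 2), 458), -3) = Mul(Add(Pow(Add(7, -11), 2), 458), -3) = Mul(Add(Pow(-4, 2), 458), -3) = Mul(Add(16, 458), -3) = Mul(474, -3) = -1422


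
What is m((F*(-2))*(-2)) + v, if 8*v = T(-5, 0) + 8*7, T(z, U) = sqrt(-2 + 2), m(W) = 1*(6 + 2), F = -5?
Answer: 15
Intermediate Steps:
m(W) = 8 (m(W) = 1*8 = 8)
T(z, U) = 0 (T(z, U) = sqrt(0) = 0)
v = 7 (v = (0 + 8*7)/8 = (0 + 56)/8 = (1/8)*56 = 7)
m((F*(-2))*(-2)) + v = 8 + 7 = 15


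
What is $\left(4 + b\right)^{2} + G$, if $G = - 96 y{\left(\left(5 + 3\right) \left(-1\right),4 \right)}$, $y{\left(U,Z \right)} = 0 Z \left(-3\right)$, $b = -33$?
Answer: $841$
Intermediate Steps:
$y{\left(U,Z \right)} = 0$ ($y{\left(U,Z \right)} = 0 \left(-3\right) = 0$)
$G = 0$ ($G = \left(-96\right) 0 = 0$)
$\left(4 + b\right)^{2} + G = \left(4 - 33\right)^{2} + 0 = \left(-29\right)^{2} + 0 = 841 + 0 = 841$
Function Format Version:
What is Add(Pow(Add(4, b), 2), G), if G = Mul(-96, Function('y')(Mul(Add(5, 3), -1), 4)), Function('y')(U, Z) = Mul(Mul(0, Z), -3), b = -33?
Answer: 841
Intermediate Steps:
Function('y')(U, Z) = 0 (Function('y')(U, Z) = Mul(0, -3) = 0)
G = 0 (G = Mul(-96, 0) = 0)
Add(Pow(Add(4, b), 2), G) = Add(Pow(Add(4, -33), 2), 0) = Add(Pow(-29, 2), 0) = Add(841, 0) = 841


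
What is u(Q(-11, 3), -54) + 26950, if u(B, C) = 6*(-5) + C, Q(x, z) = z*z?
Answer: 26866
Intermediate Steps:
Q(x, z) = z²
u(B, C) = -30 + C
u(Q(-11, 3), -54) + 26950 = (-30 - 54) + 26950 = -84 + 26950 = 26866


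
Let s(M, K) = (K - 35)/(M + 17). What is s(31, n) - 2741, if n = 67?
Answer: -8221/3 ≈ -2740.3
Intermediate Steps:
s(M, K) = (-35 + K)/(17 + M)
s(31, n) - 2741 = (-35 + 67)/(17 + 31) - 2741 = 32/48 - 2741 = (1/48)*32 - 2741 = ⅔ - 2741 = -8221/3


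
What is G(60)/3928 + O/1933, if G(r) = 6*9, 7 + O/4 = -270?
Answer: -2123921/3796412 ≈ -0.55945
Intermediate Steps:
O = -1108 (O = -28 + 4*(-270) = -28 - 1080 = -1108)
G(r) = 54
G(60)/3928 + O/1933 = 54/3928 - 1108/1933 = 54*(1/3928) - 1108*1/1933 = 27/1964 - 1108/1933 = -2123921/3796412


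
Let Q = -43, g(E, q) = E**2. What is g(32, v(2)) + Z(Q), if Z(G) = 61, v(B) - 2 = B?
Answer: 1085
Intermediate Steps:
v(B) = 2 + B
g(32, v(2)) + Z(Q) = 32**2 + 61 = 1024 + 61 = 1085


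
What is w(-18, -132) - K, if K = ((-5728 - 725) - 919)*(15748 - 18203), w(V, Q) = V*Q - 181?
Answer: -18096065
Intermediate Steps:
w(V, Q) = -181 + Q*V (w(V, Q) = Q*V - 181 = -181 + Q*V)
K = 18098260 (K = (-6453 - 919)*(-2455) = -7372*(-2455) = 18098260)
w(-18, -132) - K = (-181 - 132*(-18)) - 1*18098260 = (-181 + 2376) - 18098260 = 2195 - 18098260 = -18096065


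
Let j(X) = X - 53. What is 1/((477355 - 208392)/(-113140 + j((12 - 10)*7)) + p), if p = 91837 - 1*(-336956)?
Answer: 113179/48530093984 ≈ 2.3321e-6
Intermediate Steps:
j(X) = -53 + X
p = 428793 (p = 91837 + 336956 = 428793)
1/((477355 - 208392)/(-113140 + j((12 - 10)*7)) + p) = 1/((477355 - 208392)/(-113140 + (-53 + (12 - 10)*7)) + 428793) = 1/(268963/(-113140 + (-53 + 2*7)) + 428793) = 1/(268963/(-113140 + (-53 + 14)) + 428793) = 1/(268963/(-113140 - 39) + 428793) = 1/(268963/(-113179) + 428793) = 1/(268963*(-1/113179) + 428793) = 1/(-268963/113179 + 428793) = 1/(48530093984/113179) = 113179/48530093984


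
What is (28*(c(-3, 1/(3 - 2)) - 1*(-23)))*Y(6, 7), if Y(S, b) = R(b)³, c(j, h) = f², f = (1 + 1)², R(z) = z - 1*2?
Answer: 136500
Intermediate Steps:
R(z) = -2 + z (R(z) = z - 2 = -2 + z)
f = 4 (f = 2² = 4)
c(j, h) = 16 (c(j, h) = 4² = 16)
Y(S, b) = (-2 + b)³
(28*(c(-3, 1/(3 - 2)) - 1*(-23)))*Y(6, 7) = (28*(16 - 1*(-23)))*(-2 + 7)³ = (28*(16 + 23))*5³ = (28*39)*125 = 1092*125 = 136500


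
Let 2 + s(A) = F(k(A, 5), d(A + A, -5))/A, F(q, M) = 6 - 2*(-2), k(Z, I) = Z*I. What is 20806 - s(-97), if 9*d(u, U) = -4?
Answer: 2018386/97 ≈ 20808.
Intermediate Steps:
d(u, U) = -4/9 (d(u, U) = (⅑)*(-4) = -4/9)
k(Z, I) = I*Z
F(q, M) = 10 (F(q, M) = 6 + 4 = 10)
s(A) = -2 + 10/A
20806 - s(-97) = 20806 - (-2 + 10/(-97)) = 20806 - (-2 + 10*(-1/97)) = 20806 - (-2 - 10/97) = 20806 - 1*(-204/97) = 20806 + 204/97 = 2018386/97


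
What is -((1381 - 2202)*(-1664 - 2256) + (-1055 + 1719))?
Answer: -3218984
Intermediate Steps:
-((1381 - 2202)*(-1664 - 2256) + (-1055 + 1719)) = -(-821*(-3920) + 664) = -(3218320 + 664) = -1*3218984 = -3218984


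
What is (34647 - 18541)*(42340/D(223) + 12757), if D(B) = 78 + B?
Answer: 62526664882/301 ≈ 2.0773e+8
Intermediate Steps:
(34647 - 18541)*(42340/D(223) + 12757) = (34647 - 18541)*(42340/(78 + 223) + 12757) = 16106*(42340/301 + 12757) = 16106*(3882197/301) = 62526664882/301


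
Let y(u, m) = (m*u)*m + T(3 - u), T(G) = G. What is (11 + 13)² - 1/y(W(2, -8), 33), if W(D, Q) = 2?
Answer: 1255103/2179 ≈ 576.00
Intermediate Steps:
y(u, m) = 3 - u + u*m² (y(u, m) = (m*u)*m + (3 - u) = u*m² + (3 - u) = 3 - u + u*m²)
(11 + 13)² - 1/y(W(2, -8), 33) = (11 + 13)² - 1/(3 - 1*2 + 2*33²) = 24² - 1/(3 - 2 + 2*1089) = 576 - 1/(3 - 2 + 2178) = 576 - 1/2179 = 1255103/2179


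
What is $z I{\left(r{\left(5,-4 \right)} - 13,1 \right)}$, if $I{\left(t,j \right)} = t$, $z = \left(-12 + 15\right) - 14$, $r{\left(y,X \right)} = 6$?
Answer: $77$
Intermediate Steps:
$z = -11$ ($z = 3 - 14 = -11$)
$z I{\left(r{\left(5,-4 \right)} - 13,1 \right)} = - 11 \left(6 - 13\right) = \left(-11\right) \left(-7\right) = 77$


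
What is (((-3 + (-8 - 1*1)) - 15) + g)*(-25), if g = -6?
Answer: 825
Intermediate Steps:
(((-3 + (-8 - 1*1)) - 15) + g)*(-25) = (((-3 + (-8 - 1*1)) - 15) - 6)*(-25) = (((-3 + (-8 - 1)) - 15) - 6)*(-25) = (((-3 - 9) - 15) - 6)*(-25) = ((-12 - 15) - 6)*(-25) = (-27 - 6)*(-25) = -33*(-25) = 825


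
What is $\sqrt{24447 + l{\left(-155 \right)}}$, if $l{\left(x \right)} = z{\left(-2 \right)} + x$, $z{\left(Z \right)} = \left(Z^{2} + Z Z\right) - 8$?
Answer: $2 \sqrt{6073} \approx 155.86$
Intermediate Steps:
$z{\left(Z \right)} = -8 + 2 Z^{2}$ ($z{\left(Z \right)} = \left(Z^{2} + Z^{2}\right) - 8 = 2 Z^{2} - 8 = -8 + 2 Z^{2}$)
$l{\left(x \right)} = x$ ($l{\left(x \right)} = \left(-8 + 2 \left(-2\right)^{2}\right) + x = \left(-8 + 2 \cdot 4\right) + x = \left(-8 + 8\right) + x = 0 + x = x$)
$\sqrt{24447 + l{\left(-155 \right)}} = \sqrt{24447 - 155} = \sqrt{24292} = 2 \sqrt{6073}$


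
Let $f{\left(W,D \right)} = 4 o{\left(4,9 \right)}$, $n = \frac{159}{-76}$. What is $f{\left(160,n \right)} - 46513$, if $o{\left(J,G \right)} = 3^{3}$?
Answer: $-46405$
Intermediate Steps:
$n = - \frac{159}{76}$ ($n = 159 \left(- \frac{1}{76}\right) = - \frac{159}{76} \approx -2.0921$)
$o{\left(J,G \right)} = 27$
$f{\left(W,D \right)} = 108$ ($f{\left(W,D \right)} = 4 \cdot 27 = 108$)
$f{\left(160,n \right)} - 46513 = 108 - 46513 = -46405$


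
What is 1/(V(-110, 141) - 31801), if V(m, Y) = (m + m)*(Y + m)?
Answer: -1/38621 ≈ -2.5893e-5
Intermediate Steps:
V(m, Y) = 2*m*(Y + m) (V(m, Y) = (2*m)*(Y + m) = 2*m*(Y + m))
1/(V(-110, 141) - 31801) = 1/(2*(-110)*(141 - 110) - 31801) = 1/(2*(-110)*31 - 31801) = 1/(-6820 - 31801) = 1/(-38621) = -1/38621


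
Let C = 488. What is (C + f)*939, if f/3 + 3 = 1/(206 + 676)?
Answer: 44078851/98 ≈ 4.4978e+5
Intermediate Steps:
f = -2645/294 (f = -9 + 3/(206 + 676) = -9 + 3/882 = -9 + 3*(1/882) = -9 + 1/294 = -2645/294 ≈ -8.9966)
(C + f)*939 = (488 - 2645/294)*939 = (140827/294)*939 = 44078851/98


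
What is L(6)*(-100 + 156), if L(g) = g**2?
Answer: 2016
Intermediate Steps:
L(6)*(-100 + 156) = 6**2*(-100 + 156) = 36*56 = 2016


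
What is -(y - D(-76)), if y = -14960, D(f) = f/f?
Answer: 14961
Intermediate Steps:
D(f) = 1
-(y - D(-76)) = -(-14960 - 1*1) = -(-14960 - 1) = -1*(-14961) = 14961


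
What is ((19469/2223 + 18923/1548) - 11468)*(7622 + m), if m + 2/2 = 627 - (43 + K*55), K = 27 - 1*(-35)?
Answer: -20986928423405/382356 ≈ -5.4888e+7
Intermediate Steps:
K = 62 (K = 27 + 35 = 62)
m = -2827 (m = -1 + (627 - (43 + 62*55)) = -1 + (627 - (43 + 3410)) = -1 + (627 - 1*3453) = -1 + (627 - 3453) = -1 - 2826 = -2827)
((19469/2223 + 18923/1548) - 11468)*(7622 + m) = ((19469/2223 + 18923/1548) - 11468)*(7622 - 2827) = ((19469*(1/2223) + 18923*(1/1548)) - 11468)*4795 = ((19469/2223 + 18923/1548) - 11468)*4795 = (8022649/382356 - 11468)*4795 = -4376835959/382356*4795 = -20986928423405/382356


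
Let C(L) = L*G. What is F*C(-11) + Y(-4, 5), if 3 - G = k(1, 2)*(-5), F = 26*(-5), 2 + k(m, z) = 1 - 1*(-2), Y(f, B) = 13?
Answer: 11453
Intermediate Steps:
k(m, z) = 1 (k(m, z) = -2 + (1 - 1*(-2)) = -2 + (1 + 2) = -2 + 3 = 1)
F = -130
G = 8 (G = 3 - (-5) = 3 - 1*(-5) = 3 + 5 = 8)
C(L) = 8*L (C(L) = L*8 = 8*L)
F*C(-11) + Y(-4, 5) = -1040*(-11) + 13 = -130*(-88) + 13 = 11440 + 13 = 11453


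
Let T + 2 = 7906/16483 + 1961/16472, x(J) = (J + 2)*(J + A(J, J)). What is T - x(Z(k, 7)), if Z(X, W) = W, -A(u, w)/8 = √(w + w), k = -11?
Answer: -17485467645/271507976 + 72*√14 ≈ 205.00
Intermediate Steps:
A(u, w) = -8*√2*√w (A(u, w) = -8*√(w + w) = -8*√2*√w)
x(J) = (2 + J)*(J - 8*√2*√J) (x(J) = (J + 2)*(J - 8*√2*√J) = (2 + J)*(J - 8*√2*√J))
T = -380465157/271507976 (T = -2 + (7906/16483 + 1961/16472) = -2 + 162550795/271507976 = -380465157/271507976 ≈ -1.4013)
T - x(Z(k, 7)) = -380465157/271507976 - (7² + 2*7 - 16*√2*√7 - 8*√2*7^(3/2)) = -380465157/271507976 - (49 + 14 - 16*√14 - 8*√2*7*√7) = -380465157/271507976 - (49 + 14 - 16*√14 - 56*√14) = -380465157/271507976 - (63 - 72*√14) = -380465157/271507976 + (-63 + 72*√14) = -17485467645/271507976 + 72*√14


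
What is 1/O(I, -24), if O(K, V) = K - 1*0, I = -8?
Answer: -⅛ ≈ -0.12500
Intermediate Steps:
O(K, V) = K (O(K, V) = K + 0 = K)
1/O(I, -24) = 1/(-8) = -⅛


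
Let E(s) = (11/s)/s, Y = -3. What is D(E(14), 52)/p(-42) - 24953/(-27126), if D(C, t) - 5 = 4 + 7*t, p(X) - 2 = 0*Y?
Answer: 2541976/13563 ≈ 187.42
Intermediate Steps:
p(X) = 2 (p(X) = 2 + 0*(-3) = 2 + 0 = 2)
E(s) = 11/s**2
D(C, t) = 9 + 7*t (D(C, t) = 5 + (4 + 7*t) = 9 + 7*t)
D(E(14), 52)/p(-42) - 24953/(-27126) = (9 + 7*52)/2 - 24953/(-27126) = (9 + 364)*(1/2) - 24953*(-1/27126) = 373*(1/2) + 24953/27126 = 373/2 + 24953/27126 = 2541976/13563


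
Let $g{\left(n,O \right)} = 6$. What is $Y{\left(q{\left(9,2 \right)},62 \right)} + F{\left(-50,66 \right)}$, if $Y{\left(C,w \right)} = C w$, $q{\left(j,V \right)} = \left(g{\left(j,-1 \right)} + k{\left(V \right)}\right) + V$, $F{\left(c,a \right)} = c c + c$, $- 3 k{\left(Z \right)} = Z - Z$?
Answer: $2946$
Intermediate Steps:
$k{\left(Z \right)} = 0$ ($k{\left(Z \right)} = - \frac{Z - Z}{3} = \left(- \frac{1}{3}\right) 0 = 0$)
$F{\left(c,a \right)} = c + c^{2}$ ($F{\left(c,a \right)} = c^{2} + c = c + c^{2}$)
$q{\left(j,V \right)} = 6 + V$ ($q{\left(j,V \right)} = \left(6 + 0\right) + V = 6 + V$)
$Y{\left(q{\left(9,2 \right)},62 \right)} + F{\left(-50,66 \right)} = \left(6 + 2\right) 62 - 50 \left(1 - 50\right) = 8 \cdot 62 - -2450 = 496 + 2450 = 2946$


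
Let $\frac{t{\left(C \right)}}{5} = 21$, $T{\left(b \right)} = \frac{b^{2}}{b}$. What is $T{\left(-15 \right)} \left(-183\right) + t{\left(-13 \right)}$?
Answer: $2850$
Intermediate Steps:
$T{\left(b \right)} = b$
$t{\left(C \right)} = 105$ ($t{\left(C \right)} = 5 \cdot 21 = 105$)
$T{\left(-15 \right)} \left(-183\right) + t{\left(-13 \right)} = \left(-15\right) \left(-183\right) + 105 = 2745 + 105 = 2850$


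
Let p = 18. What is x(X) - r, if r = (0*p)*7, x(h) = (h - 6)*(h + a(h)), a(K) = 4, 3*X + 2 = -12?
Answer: 64/9 ≈ 7.1111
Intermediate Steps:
X = -14/3 (X = -2/3 + (1/3)*(-12) = -2/3 - 4 = -14/3 ≈ -4.6667)
x(h) = (-6 + h)*(4 + h) (x(h) = (h - 6)*(h + 4) = (-6 + h)*(4 + h))
r = 0 (r = (0*18)*7 = 0*7 = 0)
x(X) - r = (-24 + (-14/3)**2 - 2*(-14/3)) - 1*0 = (-24 + 196/9 + 28/3) + 0 = 64/9 + 0 = 64/9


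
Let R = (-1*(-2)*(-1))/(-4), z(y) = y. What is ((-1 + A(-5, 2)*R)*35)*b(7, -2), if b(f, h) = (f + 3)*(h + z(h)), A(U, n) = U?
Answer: 4900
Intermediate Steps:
b(f, h) = 2*h*(3 + f) (b(f, h) = (f + 3)*(h + h) = (3 + f)*(2*h) = 2*h*(3 + f))
R = ½ (R = (2*(-1))*(-¼) = -2*(-¼) = ½ ≈ 0.50000)
((-1 + A(-5, 2)*R)*35)*b(7, -2) = ((-1 - 5*½)*35)*(2*(-2)*(3 + 7)) = ((-1 - 5/2)*35)*(2*(-2)*10) = -7/2*35*(-40) = -245/2*(-40) = 4900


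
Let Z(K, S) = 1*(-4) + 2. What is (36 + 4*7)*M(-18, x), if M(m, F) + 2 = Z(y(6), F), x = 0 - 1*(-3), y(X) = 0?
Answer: -256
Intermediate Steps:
Z(K, S) = -2 (Z(K, S) = -4 + 2 = -2)
x = 3 (x = 0 + 3 = 3)
M(m, F) = -4 (M(m, F) = -2 - 2 = -4)
(36 + 4*7)*M(-18, x) = (36 + 4*7)*(-4) = (36 + 28)*(-4) = 64*(-4) = -256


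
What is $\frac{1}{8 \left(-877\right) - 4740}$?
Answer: $- \frac{1}{11756} \approx -8.5063 \cdot 10^{-5}$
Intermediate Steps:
$\frac{1}{8 \left(-877\right) - 4740} = \frac{1}{-7016 - 4740} = \frac{1}{-11756} = - \frac{1}{11756}$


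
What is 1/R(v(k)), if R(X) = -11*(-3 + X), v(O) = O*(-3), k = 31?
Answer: 1/1056 ≈ 0.00094697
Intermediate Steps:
v(O) = -3*O
R(X) = 33 - 11*X
1/R(v(k)) = 1/(33 - (-33)*31) = 1/(33 - 11*(-93)) = 1/(33 + 1023) = 1/1056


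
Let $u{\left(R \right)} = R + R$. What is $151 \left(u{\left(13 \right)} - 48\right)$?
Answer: $-3322$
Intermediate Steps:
$u{\left(R \right)} = 2 R$
$151 \left(u{\left(13 \right)} - 48\right) = 151 \left(2 \cdot 13 - 48\right) = 151 \left(26 - 48\right) = 151 \left(-22\right) = -3322$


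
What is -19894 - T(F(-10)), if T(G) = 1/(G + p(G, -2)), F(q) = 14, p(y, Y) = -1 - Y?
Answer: -298411/15 ≈ -19894.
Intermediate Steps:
T(G) = 1/(1 + G) (T(G) = 1/(G + (-1 - 1*(-2))) = 1/(G + (-1 + 2)) = 1/(G + 1) = 1/(1 + G))
-19894 - T(F(-10)) = -19894 - 1/(1 + 14) = -19894 - 1/15 = -298411/15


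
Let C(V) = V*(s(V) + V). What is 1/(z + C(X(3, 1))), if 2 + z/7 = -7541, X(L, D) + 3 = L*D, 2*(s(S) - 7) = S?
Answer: -1/52801 ≈ -1.8939e-5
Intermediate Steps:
s(S) = 7 + S/2
X(L, D) = -3 + D*L (X(L, D) = -3 + L*D = -3 + D*L)
C(V) = V*(7 + 3*V/2) (C(V) = V*((7 + V/2) + V) = V*(7 + 3*V/2))
z = -52801 (z = -14 + 7*(-7541) = -14 - 52787 = -52801)
1/(z + C(X(3, 1))) = 1/(-52801 + (-3 + 1*3)*(14 + 3*(-3 + 1*3))/2) = 1/(-52801 + (-3 + 3)*(14 + 3*(-3 + 3))/2) = 1/(-52801 + (1/2)*0*(14 + 3*0)) = 1/(-52801 + (1/2)*0*(14 + 0)) = 1/(-52801 + (1/2)*0*14) = 1/(-52801 + 0) = 1/(-52801) = -1/52801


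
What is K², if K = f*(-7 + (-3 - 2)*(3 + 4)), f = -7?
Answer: 86436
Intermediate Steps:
K = 294 (K = -7*(-7 + (-3 - 2)*(3 + 4)) = -7*(-7 - 5*7) = -7*(-7 - 35) = -7*(-42) = 294)
K² = 294² = 86436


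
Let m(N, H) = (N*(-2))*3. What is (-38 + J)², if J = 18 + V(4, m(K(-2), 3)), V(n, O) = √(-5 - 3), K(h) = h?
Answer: 392 - 80*I*√2 ≈ 392.0 - 113.14*I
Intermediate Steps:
m(N, H) = -6*N (m(N, H) = -2*N*3 = -6*N)
V(n, O) = 2*I*√2 (V(n, O) = √(-8) = 2*I*√2)
J = 18 + 2*I*√2 ≈ 18.0 + 2.8284*I
(-38 + J)² = (-38 + (18 + 2*I*√2))² = (-20 + 2*I*√2)²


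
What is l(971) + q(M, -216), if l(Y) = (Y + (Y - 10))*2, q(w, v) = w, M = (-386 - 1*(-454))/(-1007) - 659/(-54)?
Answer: 210776533/54378 ≈ 3876.1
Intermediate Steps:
M = 659941/54378 (M = (-386 + 454)*(-1/1007) - 659*(-1/54) = 68*(-1/1007) + 659/54 = -68/1007 + 659/54 = 659941/54378 ≈ 12.136)
l(Y) = -20 + 4*Y (l(Y) = (Y + (-10 + Y))*2 = (-10 + 2*Y)*2 = -20 + 4*Y)
l(971) + q(M, -216) = (-20 + 4*971) + 659941/54378 = (-20 + 3884) + 659941/54378 = 3864 + 659941/54378 = 210776533/54378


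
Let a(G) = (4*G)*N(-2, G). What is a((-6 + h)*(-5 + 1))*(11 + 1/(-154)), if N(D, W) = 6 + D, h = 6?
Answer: 0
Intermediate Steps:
a(G) = 16*G (a(G) = (4*G)*(6 - 2) = (4*G)*4 = 16*G)
a((-6 + h)*(-5 + 1))*(11 + 1/(-154)) = (16*((-6 + 6)*(-5 + 1)))*(11 + 1/(-154)) = (16*(0*(-4)))*(11 - 1/154) = (16*0)*(1693/154) = 0*(1693/154) = 0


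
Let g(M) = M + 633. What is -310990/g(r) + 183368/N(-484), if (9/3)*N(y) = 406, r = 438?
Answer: 33064246/31059 ≈ 1064.6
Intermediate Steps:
N(y) = 406/3 (N(y) = (1/3)*406 = 406/3)
g(M) = 633 + M
-310990/g(r) + 183368/N(-484) = -310990/(633 + 438) + 183368/(406/3) = -310990/1071 + 183368*(3/406) = -310990*1/1071 + 275052/203 = -310990/1071 + 275052/203 = 33064246/31059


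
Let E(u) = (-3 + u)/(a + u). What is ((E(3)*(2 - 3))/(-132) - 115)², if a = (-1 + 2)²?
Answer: 13225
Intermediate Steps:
a = 1 (a = 1² = 1)
E(u) = (-3 + u)/(1 + u)
((E(3)*(2 - 3))/(-132) - 115)² = ((((-3 + 3)/(1 + 3))*(2 - 3))/(-132) - 115)² = (((0/4)*(-1))*(-1/132) - 115)² = ((((¼)*0)*(-1))*(-1/132) - 115)² = ((0*(-1))*(-1/132) - 115)² = (0*(-1/132) - 115)² = (0 - 115)² = (-115)² = 13225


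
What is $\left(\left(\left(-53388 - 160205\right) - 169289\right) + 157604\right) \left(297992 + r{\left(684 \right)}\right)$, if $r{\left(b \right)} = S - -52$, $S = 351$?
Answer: $-67221828810$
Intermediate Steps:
$r{\left(b \right)} = 403$ ($r{\left(b \right)} = 351 - -52 = 351 + 52 = 403$)
$\left(\left(\left(-53388 - 160205\right) - 169289\right) + 157604\right) \left(297992 + r{\left(684 \right)}\right) = \left(\left(\left(-53388 - 160205\right) - 169289\right) + 157604\right) \left(297992 + 403\right) = \left(\left(-213593 - 169289\right) + 157604\right) 298395 = \left(-382882 + 157604\right) 298395 = \left(-225278\right) 298395 = -67221828810$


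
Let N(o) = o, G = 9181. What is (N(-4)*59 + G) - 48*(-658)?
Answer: 40529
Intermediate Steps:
(N(-4)*59 + G) - 48*(-658) = (-4*59 + 9181) - 48*(-658) = (-236 + 9181) + 31584 = 8945 + 31584 = 40529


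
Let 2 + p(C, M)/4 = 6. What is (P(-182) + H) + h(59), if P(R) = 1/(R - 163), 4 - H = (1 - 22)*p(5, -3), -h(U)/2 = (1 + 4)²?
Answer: 100049/345 ≈ 290.00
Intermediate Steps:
p(C, M) = 16 (p(C, M) = -8 + 4*6 = -8 + 24 = 16)
h(U) = -50 (h(U) = -2*(1 + 4)² = -2*5² = -2*25 = -50)
H = 340 (H = 4 - (1 - 22)*16 = 4 - (-21)*16 = 4 - 1*(-336) = 4 + 336 = 340)
P(R) = 1/(-163 + R)
(P(-182) + H) + h(59) = (1/(-163 - 182) + 340) - 50 = (1/(-345) + 340) - 50 = (-1/345 + 340) - 50 = 117299/345 - 50 = 100049/345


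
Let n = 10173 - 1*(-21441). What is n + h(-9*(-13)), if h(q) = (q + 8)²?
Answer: 47239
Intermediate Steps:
n = 31614 (n = 10173 + 21441 = 31614)
h(q) = (8 + q)²
n + h(-9*(-13)) = 31614 + (8 - 9*(-13))² = 31614 + (8 + 117)² = 31614 + 125² = 31614 + 15625 = 47239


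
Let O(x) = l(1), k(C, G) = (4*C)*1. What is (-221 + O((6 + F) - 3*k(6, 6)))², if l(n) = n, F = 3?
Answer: 48400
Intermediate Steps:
k(C, G) = 4*C
O(x) = 1
(-221 + O((6 + F) - 3*k(6, 6)))² = (-221 + 1)² = (-220)² = 48400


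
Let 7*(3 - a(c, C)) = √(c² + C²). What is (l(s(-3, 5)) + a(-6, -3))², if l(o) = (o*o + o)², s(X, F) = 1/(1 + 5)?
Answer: 835081201/82301184 - 3937*√5/1512 ≈ 4.3243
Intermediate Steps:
s(X, F) = ⅙ (s(X, F) = 1/6 = ⅙)
a(c, C) = 3 - √(C² + c²)/7 (a(c, C) = 3 - √(c² + C²)/7 = 3 - √(C² + c²)/7)
l(o) = (o + o²)² (l(o) = (o² + o)² = (o + o²)²)
(l(s(-3, 5)) + a(-6, -3))² = ((⅙)²*(1 + ⅙)² + (3 - √((-3)² + (-6)²)/7))² = ((7/6)²/36 + (3 - √(9 + 36)/7))² = ((1/36)*(49/36) + (3 - 3*√5/7))² = (49/1296 + (3 - 3*√5/7))² = (3937/1296 - 3*√5/7)²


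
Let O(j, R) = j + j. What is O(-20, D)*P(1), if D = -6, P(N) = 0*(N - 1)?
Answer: 0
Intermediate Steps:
P(N) = 0 (P(N) = 0*(-1 + N) = 0)
O(j, R) = 2*j
O(-20, D)*P(1) = (2*(-20))*0 = -40*0 = 0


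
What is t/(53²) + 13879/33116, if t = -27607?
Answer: -875247301/93022844 ≈ -9.4090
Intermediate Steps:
t/(53²) + 13879/33116 = -27607/(53²) + 13879/33116 = -27607/2809 + 13879*(1/33116) = -27607*1/2809 + 13879/33116 = -27607/2809 + 13879/33116 = -875247301/93022844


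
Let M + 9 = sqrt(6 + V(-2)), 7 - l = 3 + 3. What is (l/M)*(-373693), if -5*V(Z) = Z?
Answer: 16816185/373 + 1494772*sqrt(10)/373 ≈ 57756.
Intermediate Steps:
V(Z) = -Z/5
l = 1 (l = 7 - (3 + 3) = 7 - 1*6 = 7 - 6 = 1)
M = -9 + 4*sqrt(10)/5 (M = -9 + sqrt(6 - 1/5*(-2)) = -9 + sqrt(6 + 2/5) = -9 + sqrt(32/5) = -9 + 4*sqrt(10)/5 ≈ -6.4702)
(l/M)*(-373693) = (1/(-9 + 4*sqrt(10)/5))*(-373693) = -373693/(-9 + 4*sqrt(10)/5)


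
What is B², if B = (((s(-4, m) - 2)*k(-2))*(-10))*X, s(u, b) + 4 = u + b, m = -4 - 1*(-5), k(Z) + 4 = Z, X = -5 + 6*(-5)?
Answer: 357210000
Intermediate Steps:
X = -35 (X = -5 - 30 = -35)
k(Z) = -4 + Z
m = 1 (m = -4 + 5 = 1)
s(u, b) = -4 + b + u (s(u, b) = -4 + (u + b) = -4 + (b + u) = -4 + b + u)
B = 18900 (B = ((((-4 + 1 - 4) - 2)*(-4 - 2))*(-10))*(-35) = (((-7 - 2)*(-6))*(-10))*(-35) = (-9*(-6)*(-10))*(-35) = (54*(-10))*(-35) = -540*(-35) = 18900)
B² = 18900² = 357210000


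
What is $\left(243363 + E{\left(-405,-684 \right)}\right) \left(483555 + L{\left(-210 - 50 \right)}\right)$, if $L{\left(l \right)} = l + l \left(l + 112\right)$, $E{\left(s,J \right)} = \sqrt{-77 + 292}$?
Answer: $126980729325 + 521775 \sqrt{215} \approx 1.2699 \cdot 10^{11}$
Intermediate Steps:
$E{\left(s,J \right)} = \sqrt{215}$
$L{\left(l \right)} = l + l \left(112 + l\right)$
$\left(243363 + E{\left(-405,-684 \right)}\right) \left(483555 + L{\left(-210 - 50 \right)}\right) = \left(243363 + \sqrt{215}\right) \left(483555 + \left(-210 - 50\right) \left(113 - 260\right)\right) = \left(243363 + \sqrt{215}\right) \left(483555 - 260 \left(113 - 260\right)\right) = \left(243363 + \sqrt{215}\right) \left(483555 - -38220\right) = \left(243363 + \sqrt{215}\right) \left(483555 + 38220\right) = \left(243363 + \sqrt{215}\right) 521775 = 126980729325 + 521775 \sqrt{215}$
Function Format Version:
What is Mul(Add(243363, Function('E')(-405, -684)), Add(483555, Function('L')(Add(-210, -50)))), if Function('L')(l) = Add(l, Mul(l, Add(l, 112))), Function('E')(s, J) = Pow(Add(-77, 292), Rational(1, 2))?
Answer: Add(126980729325, Mul(521775, Pow(215, Rational(1, 2)))) ≈ 1.2699e+11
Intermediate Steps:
Function('E')(s, J) = Pow(215, Rational(1, 2))
Function('L')(l) = Add(l, Mul(l, Add(112, l)))
Mul(Add(243363, Function('E')(-405, -684)), Add(483555, Function('L')(Add(-210, -50)))) = Mul(Add(243363, Pow(215, Rational(1, 2))), Add(483555, Mul(Add(-210, -50), Add(113, Add(-210, -50))))) = Mul(Add(243363, Pow(215, Rational(1, 2))), Add(483555, Mul(-260, Add(113, -260)))) = Mul(Add(243363, Pow(215, Rational(1, 2))), Add(483555, Mul(-260, -147))) = Mul(Add(243363, Pow(215, Rational(1, 2))), Add(483555, 38220)) = Mul(Add(243363, Pow(215, Rational(1, 2))), 521775) = Add(126980729325, Mul(521775, Pow(215, Rational(1, 2))))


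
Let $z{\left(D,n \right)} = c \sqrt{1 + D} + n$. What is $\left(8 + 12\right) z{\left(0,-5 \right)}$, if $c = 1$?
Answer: $-80$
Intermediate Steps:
$z{\left(D,n \right)} = n + \sqrt{1 + D}$ ($z{\left(D,n \right)} = 1 \sqrt{1 + D} + n = \sqrt{1 + D} + n = n + \sqrt{1 + D}$)
$\left(8 + 12\right) z{\left(0,-5 \right)} = \left(8 + 12\right) \left(-5 + \sqrt{1 + 0}\right) = 20 \left(-5 + \sqrt{1}\right) = 20 \left(-5 + 1\right) = 20 \left(-4\right) = -80$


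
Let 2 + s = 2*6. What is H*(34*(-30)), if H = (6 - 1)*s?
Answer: -51000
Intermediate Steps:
s = 10 (s = -2 + 2*6 = -2 + 12 = 10)
H = 50 (H = (6 - 1)*10 = 5*10 = 50)
H*(34*(-30)) = 50*(34*(-30)) = 50*(-1020) = -51000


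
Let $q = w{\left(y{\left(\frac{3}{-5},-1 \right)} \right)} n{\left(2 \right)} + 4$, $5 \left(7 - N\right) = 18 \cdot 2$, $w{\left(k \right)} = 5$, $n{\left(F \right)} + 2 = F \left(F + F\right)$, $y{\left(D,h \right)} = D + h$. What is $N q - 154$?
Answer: $- \frac{804}{5} \approx -160.8$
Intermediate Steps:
$n{\left(F \right)} = -2 + 2 F^{2}$ ($n{\left(F \right)} = -2 + F \left(F + F\right) = -2 + F 2 F = -2 + 2 F^{2}$)
$N = - \frac{1}{5}$ ($N = 7 - \frac{18 \cdot 2}{5} = 7 - \frac{36}{5} = - \frac{1}{5} \approx -0.2$)
$q = 34$ ($q = 5 \left(-2 + 2 \cdot 2^{2}\right) + 4 = 5 \left(-2 + 2 \cdot 4\right) + 4 = 5 \left(-2 + 8\right) + 4 = 5 \cdot 6 + 4 = 30 + 4 = 34$)
$N q - 154 = \left(- \frac{1}{5}\right) 34 - 154 = - \frac{34}{5} - 154 = - \frac{804}{5}$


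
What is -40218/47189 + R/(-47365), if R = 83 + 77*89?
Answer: -2232228474/2235106985 ≈ -0.99871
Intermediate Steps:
R = 6936 (R = 83 + 6853 = 6936)
-40218/47189 + R/(-47365) = -40218/47189 + 6936/(-47365) = -40218*1/47189 + 6936*(-1/47365) = -40218/47189 - 6936/47365 = -2232228474/2235106985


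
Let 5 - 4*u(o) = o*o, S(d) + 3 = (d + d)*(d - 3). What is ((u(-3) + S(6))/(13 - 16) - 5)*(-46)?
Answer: 2162/3 ≈ 720.67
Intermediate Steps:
S(d) = -3 + 2*d*(-3 + d) (S(d) = -3 + (d + d)*(d - 3) = -3 + (2*d)*(-3 + d) = -3 + 2*d*(-3 + d))
u(o) = 5/4 - o**2/4 (u(o) = 5/4 - o*o/4 = 5/4 - o**2/4)
((u(-3) + S(6))/(13 - 16) - 5)*(-46) = (((5/4 - 1/4*(-3)**2) + (-3 - 6*6 + 2*6**2))/(13 - 16) - 5)*(-46) = (((5/4 - 1/4*9) + (-3 - 36 + 2*36))/(-3) - 5)*(-46) = (((5/4 - 9/4) + (-3 - 36 + 72))*(-1/3) - 5)*(-46) = ((-1 + 33)*(-1/3) - 5)*(-46) = (32*(-1/3) - 5)*(-46) = (-32/3 - 5)*(-46) = -47/3*(-46) = 2162/3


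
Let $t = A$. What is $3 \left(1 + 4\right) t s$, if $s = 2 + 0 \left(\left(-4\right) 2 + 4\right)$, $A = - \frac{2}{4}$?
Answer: $-15$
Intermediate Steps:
$A = - \frac{1}{2}$ ($A = \left(-2\right) \frac{1}{4} = - \frac{1}{2} \approx -0.5$)
$t = - \frac{1}{2} \approx -0.5$
$s = 2$ ($s = 2 + 0 \left(-8 + 4\right) = 2 + 0 \left(-4\right) = 2 + 0 = 2$)
$3 \left(1 + 4\right) t s = 3 \left(1 + 4\right) \left(- \frac{1}{2}\right) 2 = 3 \cdot 5 \left(- \frac{1}{2}\right) 2 = 3 \left(- \frac{5}{2}\right) 2 = \left(- \frac{15}{2}\right) 2 = -15$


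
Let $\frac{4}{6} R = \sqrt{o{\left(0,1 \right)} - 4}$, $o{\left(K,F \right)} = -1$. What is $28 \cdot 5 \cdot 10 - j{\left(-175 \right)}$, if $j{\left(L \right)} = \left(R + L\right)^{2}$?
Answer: $- \frac{116855}{4} + 525 i \sqrt{5} \approx -29214.0 + 1173.9 i$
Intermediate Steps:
$R = \frac{3 i \sqrt{5}}{2}$ ($R = \frac{3 \sqrt{-1 - 4}}{2} = \frac{3 \sqrt{-5}}{2} = \frac{3 i \sqrt{5}}{2} \approx 3.3541 i$)
$j{\left(L \right)} = \left(L + \frac{3 i \sqrt{5}}{2}\right)^{2}$ ($j{\left(L \right)} = \left(\frac{3 i \sqrt{5}}{2} + L\right)^{2} = \left(L + \frac{3 i \sqrt{5}}{2}\right)^{2}$)
$28 \cdot 5 \cdot 10 - j{\left(-175 \right)} = 28 \cdot 5 \cdot 10 - \frac{\left(2 \left(-175\right) + 3 i \sqrt{5}\right)^{2}}{4} = 140 \cdot 10 - \frac{\left(-350 + 3 i \sqrt{5}\right)^{2}}{4} = 1400 - \frac{\left(-350 + 3 i \sqrt{5}\right)^{2}}{4}$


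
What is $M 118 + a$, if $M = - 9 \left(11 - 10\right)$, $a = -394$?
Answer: $-1456$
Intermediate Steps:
$M = -9$ ($M = \left(-9\right) 1 = -9$)
$M 118 + a = \left(-9\right) 118 - 394 = -1062 - 394 = -1456$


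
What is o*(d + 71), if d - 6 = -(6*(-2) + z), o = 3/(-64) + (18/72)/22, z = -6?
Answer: -2375/704 ≈ -3.3736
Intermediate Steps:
o = -25/704 (o = 3*(-1/64) + (18*(1/72))*(1/22) = -3/64 + (1/4)*(1/22) = -3/64 + 1/88 = -25/704 ≈ -0.035511)
d = 24 (d = 6 - (6*(-2) - 6) = 6 - (-12 - 6) = 6 - 1*(-18) = 6 + 18 = 24)
o*(d + 71) = -25*(24 + 71)/704 = -25/704*95 = -2375/704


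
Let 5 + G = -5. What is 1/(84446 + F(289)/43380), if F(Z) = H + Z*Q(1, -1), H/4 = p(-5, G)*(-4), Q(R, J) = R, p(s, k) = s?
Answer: 4820/407029761 ≈ 1.1842e-5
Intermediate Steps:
G = -10 (G = -5 - 5 = -10)
H = 80 (H = 4*(-5*(-4)) = 4*20 = 80)
F(Z) = 80 + Z (F(Z) = 80 + Z*1 = 80 + Z)
1/(84446 + F(289)/43380) = 1/(84446 + (80 + 289)/43380) = 1/(84446 + 369*(1/43380)) = 1/(84446 + 41/4820) = 1/(407029761/4820) = 4820/407029761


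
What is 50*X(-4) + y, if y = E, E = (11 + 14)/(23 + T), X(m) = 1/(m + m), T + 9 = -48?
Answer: -475/68 ≈ -6.9853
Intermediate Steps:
T = -57 (T = -9 - 48 = -57)
X(m) = 1/(2*m)
E = -25/34 (E = (11 + 14)/(23 - 57) = 25/(-34) = 25*(-1/34) = -25/34 ≈ -0.73529)
y = -25/34 ≈ -0.73529
50*X(-4) + y = 50*((½)/(-4)) - 25/34 = 50*((½)*(-¼)) - 25/34 = 50*(-⅛) - 25/34 = -25/4 - 25/34 = -475/68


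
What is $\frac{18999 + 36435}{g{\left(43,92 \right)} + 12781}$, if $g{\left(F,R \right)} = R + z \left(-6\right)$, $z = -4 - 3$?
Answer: $\frac{18478}{4305} \approx 4.2922$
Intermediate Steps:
$z = -7$
$g{\left(F,R \right)} = 42 + R$ ($g{\left(F,R \right)} = R - -42 = R + 42 = 42 + R$)
$\frac{18999 + 36435}{g{\left(43,92 \right)} + 12781} = \frac{18999 + 36435}{\left(42 + 92\right) + 12781} = \frac{55434}{134 + 12781} = \frac{55434}{12915} = 55434 \cdot \frac{1}{12915} = \frac{18478}{4305}$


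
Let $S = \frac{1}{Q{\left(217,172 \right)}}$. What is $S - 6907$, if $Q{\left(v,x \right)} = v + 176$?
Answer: $- \frac{2714450}{393} \approx -6907.0$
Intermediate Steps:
$Q{\left(v,x \right)} = 176 + v$
$S = \frac{1}{393}$ ($S = \frac{1}{176 + 217} = \frac{1}{393} \approx 0.0025445$)
$S - 6907 = \frac{1}{393} - 6907 = - \frac{2714450}{393}$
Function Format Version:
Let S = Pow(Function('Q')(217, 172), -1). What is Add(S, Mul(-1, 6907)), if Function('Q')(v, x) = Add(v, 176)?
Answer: Rational(-2714450, 393) ≈ -6907.0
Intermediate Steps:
Function('Q')(v, x) = Add(176, v)
S = Rational(1, 393) (S = Pow(Add(176, 217), -1) = Pow(393, -1) = Rational(1, 393) ≈ 0.0025445)
Add(S, Mul(-1, 6907)) = Add(Rational(1, 393), Mul(-1, 6907)) = Add(Rational(1, 393), -6907) = Rational(-2714450, 393)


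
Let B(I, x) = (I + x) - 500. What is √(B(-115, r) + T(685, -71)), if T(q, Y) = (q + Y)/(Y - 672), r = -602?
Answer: I*√672299835/743 ≈ 34.897*I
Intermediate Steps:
T(q, Y) = (Y + q)/(-672 + Y)
B(I, x) = -500 + I + x
√(B(-115, r) + T(685, -71)) = √((-500 - 115 - 602) + (-71 + 685)/(-672 - 71)) = √(-1217 + 614/(-743)) = √(-1217 - 1/743*614) = √(-1217 - 614/743) = √(-904845/743) = I*√672299835/743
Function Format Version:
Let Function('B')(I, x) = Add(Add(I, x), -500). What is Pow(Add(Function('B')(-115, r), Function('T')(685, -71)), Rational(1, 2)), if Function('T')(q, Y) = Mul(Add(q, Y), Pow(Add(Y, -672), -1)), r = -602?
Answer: Mul(Rational(1, 743), I, Pow(672299835, Rational(1, 2))) ≈ Mul(34.897, I)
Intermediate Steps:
Function('T')(q, Y) = Mul(Pow(Add(-672, Y), -1), Add(Y, q)) (Function('T')(q, Y) = Mul(Add(Y, q), Pow(Add(-672, Y), -1)) = Mul(Pow(Add(-672, Y), -1), Add(Y, q)))
Function('B')(I, x) = Add(-500, I, x)
Pow(Add(Function('B')(-115, r), Function('T')(685, -71)), Rational(1, 2)) = Pow(Add(Add(-500, -115, -602), Mul(Pow(Add(-672, -71), -1), Add(-71, 685))), Rational(1, 2)) = Pow(Add(-1217, Mul(Pow(-743, -1), 614)), Rational(1, 2)) = Pow(Add(-1217, Mul(Rational(-1, 743), 614)), Rational(1, 2)) = Pow(Add(-1217, Rational(-614, 743)), Rational(1, 2)) = Pow(Rational(-904845, 743), Rational(1, 2)) = Mul(Rational(1, 743), I, Pow(672299835, Rational(1, 2)))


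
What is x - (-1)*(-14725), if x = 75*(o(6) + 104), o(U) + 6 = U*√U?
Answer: -7375 + 450*√6 ≈ -6272.7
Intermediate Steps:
o(U) = -6 + U^(3/2) (o(U) = -6 + U*√U = -6 + U^(3/2))
x = 7350 + 450*√6 (x = 75*((-6 + 6^(3/2)) + 104) = 75*((-6 + 6*√6) + 104) = 75*(98 + 6*√6) = 7350 + 450*√6 ≈ 8452.3)
x - (-1)*(-14725) = (7350 + 450*√6) - (-1)*(-14725) = (7350 + 450*√6) - 1*14725 = (7350 + 450*√6) - 14725 = -7375 + 450*√6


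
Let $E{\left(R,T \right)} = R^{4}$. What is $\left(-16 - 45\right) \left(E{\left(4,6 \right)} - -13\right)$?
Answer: $-16409$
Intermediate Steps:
$\left(-16 - 45\right) \left(E{\left(4,6 \right)} - -13\right) = \left(-16 - 45\right) \left(4^{4} - -13\right) = - 61 \left(256 + 13\right) = \left(-61\right) 269 = -16409$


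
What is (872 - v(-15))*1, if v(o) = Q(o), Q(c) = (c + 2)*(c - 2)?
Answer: 651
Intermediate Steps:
Q(c) = (-2 + c)*(2 + c) (Q(c) = (2 + c)*(-2 + c) = (-2 + c)*(2 + c))
v(o) = -4 + o**2
(872 - v(-15))*1 = (872 - (-4 + (-15)**2))*1 = (872 - (-4 + 225))*1 = (872 - 1*221)*1 = (872 - 221)*1 = 651*1 = 651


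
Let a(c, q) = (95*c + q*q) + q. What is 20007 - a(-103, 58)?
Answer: 26370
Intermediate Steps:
a(c, q) = q + q² + 95*c (a(c, q) = (95*c + q²) + q = (q² + 95*c) + q = q + q² + 95*c)
20007 - a(-103, 58) = 20007 - (58 + 58² + 95*(-103)) = 20007 - (58 + 3364 - 9785) = 20007 - 1*(-6363) = 20007 + 6363 = 26370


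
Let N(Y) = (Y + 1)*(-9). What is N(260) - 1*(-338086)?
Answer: 335737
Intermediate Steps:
N(Y) = -9 - 9*Y (N(Y) = (1 + Y)*(-9) = -9 - 9*Y)
N(260) - 1*(-338086) = (-9 - 9*260) - 1*(-338086) = (-9 - 2340) + 338086 = -2349 + 338086 = 335737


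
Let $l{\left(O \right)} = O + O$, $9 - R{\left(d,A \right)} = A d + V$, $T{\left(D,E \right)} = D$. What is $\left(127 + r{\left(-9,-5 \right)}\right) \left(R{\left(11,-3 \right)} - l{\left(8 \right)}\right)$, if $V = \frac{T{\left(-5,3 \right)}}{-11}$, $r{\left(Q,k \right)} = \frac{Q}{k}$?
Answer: $\frac{180964}{55} \approx 3290.3$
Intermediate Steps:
$V = \frac{5}{11}$ ($V = - \frac{5}{-11} = \left(-5\right) \left(- \frac{1}{11}\right) = \frac{5}{11} \approx 0.45455$)
$R{\left(d,A \right)} = \frac{94}{11} - A d$ ($R{\left(d,A \right)} = 9 - \left(A d + \frac{5}{11}\right) = 9 - \left(\frac{5}{11} + A d\right) = \frac{94}{11} - A d$)
$l{\left(O \right)} = 2 O$
$\left(127 + r{\left(-9,-5 \right)}\right) \left(R{\left(11,-3 \right)} - l{\left(8 \right)}\right) = \left(127 - \frac{9}{-5}\right) \left(\left(\frac{94}{11} - \left(-3\right) 11\right) - 2 \cdot 8\right) = \left(127 - - \frac{9}{5}\right) \left(\left(\frac{94}{11} + 33\right) - 16\right) = \left(127 + \frac{9}{5}\right) \left(\frac{457}{11} - 16\right) = \frac{644}{5} \cdot \frac{281}{11} = \frac{180964}{55}$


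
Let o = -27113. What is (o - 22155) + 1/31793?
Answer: -1566377523/31793 ≈ -49268.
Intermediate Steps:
(o - 22155) + 1/31793 = (-27113 - 22155) + 1/31793 = -49268 + 1/31793 = -1566377523/31793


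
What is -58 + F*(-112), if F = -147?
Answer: 16406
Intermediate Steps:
-58 + F*(-112) = -58 - 147*(-112) = -58 + 16464 = 16406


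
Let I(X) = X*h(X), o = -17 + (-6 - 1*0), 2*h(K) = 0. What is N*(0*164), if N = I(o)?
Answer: 0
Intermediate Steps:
h(K) = 0 (h(K) = (½)*0 = 0)
o = -23 (o = -17 + (-6 + 0) = -17 - 6 = -23)
I(X) = 0 (I(X) = X*0 = 0)
N = 0
N*(0*164) = 0*(0*164) = 0*0 = 0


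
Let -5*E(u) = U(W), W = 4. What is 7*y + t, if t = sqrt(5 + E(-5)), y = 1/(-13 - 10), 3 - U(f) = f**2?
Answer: -7/23 + sqrt(190)/5 ≈ 2.4525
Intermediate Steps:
U(f) = 3 - f**2
y = -1/23 (y = 1/(-23) = -1/23 ≈ -0.043478)
E(u) = 13/5 (E(u) = -(3 - 1*4**2)/5 = -(3 - 1*16)/5 = -(3 - 16)/5 = -1/5*(-13) = 13/5)
t = sqrt(190)/5 (t = sqrt(5 + 13/5) = sqrt(38/5) = sqrt(190)/5 ≈ 2.7568)
7*y + t = 7*(-1/23) + sqrt(190)/5 = -7/23 + sqrt(190)/5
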